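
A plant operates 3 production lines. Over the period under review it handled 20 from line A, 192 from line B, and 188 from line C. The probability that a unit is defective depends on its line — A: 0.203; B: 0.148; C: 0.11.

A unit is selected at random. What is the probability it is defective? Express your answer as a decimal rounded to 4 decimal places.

Total: 20 + 192 + 188 = 400.
P(A) = 20/400 = 0.05. P(B) = 192/400 = 0.48. P(C) = 188/400 = 0.47.
P(D) = P(D|A)·P(A) + P(D|B)·P(B) + P(D|C)·P(C)
      = 0.203·0.05 + 0.148·0.48 + 0.11·0.47
      = 0.01015 + 0.07104 + 0.0517 = 0.13289

P(D) ≈ 0.1329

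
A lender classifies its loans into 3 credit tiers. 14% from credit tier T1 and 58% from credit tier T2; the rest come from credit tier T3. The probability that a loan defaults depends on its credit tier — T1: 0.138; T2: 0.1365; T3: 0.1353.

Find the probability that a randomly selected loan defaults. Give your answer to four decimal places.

P(T3) = 1 − (0.14 + 0.58) = 0.28.
P(D) = P(D|T1)·P(T1) + P(D|T2)·P(T2) + P(D|T3)·P(T3)
      = 0.138·0.14 + 0.1365·0.58 + 0.1353·0.28
      = 0.01932 + 0.07917 + 0.037884 = 0.136374

0.1364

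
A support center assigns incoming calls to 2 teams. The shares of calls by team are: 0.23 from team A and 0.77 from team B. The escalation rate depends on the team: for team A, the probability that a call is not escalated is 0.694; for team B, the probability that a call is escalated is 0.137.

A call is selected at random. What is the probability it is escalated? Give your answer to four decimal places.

0.1759

P(E|A) = 1 − 0.694 = 0.306.
Using total probability over the partition,
P(E) = P(E|A)·P(A) + P(E|B)·P(B)
      = 0.306·0.23 + 0.137·0.77
      = 0.07038 + 0.10549 = 0.17587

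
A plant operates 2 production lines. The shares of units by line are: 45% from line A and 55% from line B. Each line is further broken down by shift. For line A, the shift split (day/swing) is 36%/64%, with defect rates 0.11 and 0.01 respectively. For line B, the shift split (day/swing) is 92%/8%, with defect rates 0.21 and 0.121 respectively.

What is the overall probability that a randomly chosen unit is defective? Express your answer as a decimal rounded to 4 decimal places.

P(D|A) = 0.36·0.11 + 0.64·0.01 = 0.0396 + 0.0064 = 0.046
P(D|B) = 0.92·0.21 + 0.08·0.121 = 0.1932 + 0.00968 = 0.20288
By total probability over the outer partition,
P(D) = 0.45·0.046 + 0.55·0.20288
      = 0.0207 + 0.111584 = 0.132284

P(D) ≈ 0.1323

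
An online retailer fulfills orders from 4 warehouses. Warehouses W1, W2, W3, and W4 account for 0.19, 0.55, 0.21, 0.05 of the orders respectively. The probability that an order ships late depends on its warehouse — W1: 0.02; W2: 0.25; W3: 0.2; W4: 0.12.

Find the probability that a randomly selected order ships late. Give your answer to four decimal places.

P(L) = P(L|W1)·P(W1) + P(L|W2)·P(W2) + P(L|W3)·P(W3) + P(L|W4)·P(W4)
      = 0.02·0.19 + 0.25·0.55 + 0.2·0.21 + 0.12·0.05
      = 0.0038 + 0.1375 + 0.042 + 0.006 = 0.1893

0.1893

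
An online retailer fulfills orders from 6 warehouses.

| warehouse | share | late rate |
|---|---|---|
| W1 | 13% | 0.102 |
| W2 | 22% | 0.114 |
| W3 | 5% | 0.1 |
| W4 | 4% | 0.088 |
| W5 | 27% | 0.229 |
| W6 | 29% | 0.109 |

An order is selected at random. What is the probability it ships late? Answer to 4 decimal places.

P(L) ≈ 0.1403

Summing over the partition,
P(L) = P(L|W1)·P(W1) + P(L|W2)·P(W2) + P(L|W3)·P(W3) + P(L|W4)·P(W4) + P(L|W5)·P(W5) + P(L|W6)·P(W6)
      = 0.102·0.13 + 0.114·0.22 + 0.1·0.05 + 0.088·0.04 + 0.229·0.27 + 0.109·0.29
      = 0.01326 + 0.02508 + 0.005 + 0.00352 + 0.06183 + 0.03161 = 0.1403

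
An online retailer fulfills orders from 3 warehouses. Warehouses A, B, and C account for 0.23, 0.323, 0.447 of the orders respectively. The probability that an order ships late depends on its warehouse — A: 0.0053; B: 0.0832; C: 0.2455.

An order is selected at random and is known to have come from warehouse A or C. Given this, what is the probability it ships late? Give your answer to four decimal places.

Let S = {A, C}.
P(S) = 0.23 + 0.447 = 0.677.
P(L ∩ S) = 0.0053·0.23 + 0.2455·0.447 = 0.001219 + 0.1097385 = 0.1109575.
P(L | S) = 0.1109575 / 0.677 = 0.163896…

P(L|S) ≈ 0.1639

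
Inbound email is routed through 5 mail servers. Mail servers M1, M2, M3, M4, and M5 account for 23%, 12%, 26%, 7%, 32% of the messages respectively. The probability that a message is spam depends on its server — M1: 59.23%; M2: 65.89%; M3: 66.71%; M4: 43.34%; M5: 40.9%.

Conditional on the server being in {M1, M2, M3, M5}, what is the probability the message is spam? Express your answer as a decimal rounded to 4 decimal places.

0.5587

Let J = {M1, M2, M3, M5}.
P(J) = 0.23 + 0.12 + 0.26 + 0.32 = 0.93.
P(S ∩ J) = 0.5923·0.23 + 0.6589·0.12 + 0.6671·0.26 + 0.409·0.32 = 0.136229 + 0.079068 + 0.173446 + 0.13088 = 0.519623.
P(S | J) = 0.519623 / 0.93 = 0.558734…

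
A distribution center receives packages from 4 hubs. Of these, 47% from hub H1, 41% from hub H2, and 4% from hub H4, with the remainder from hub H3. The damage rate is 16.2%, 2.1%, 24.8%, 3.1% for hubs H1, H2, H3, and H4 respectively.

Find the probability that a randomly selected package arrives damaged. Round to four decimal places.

P(H3) = 1 − (0.47 + 0.41 + 0.04) = 0.08.
P(D) = P(D|H1)·P(H1) + P(D|H2)·P(H2) + P(D|H3)·P(H3) + P(D|H4)·P(H4)
      = 0.162·0.47 + 0.021·0.41 + 0.248·0.08 + 0.031·0.04
      = 0.07614 + 0.00861 + 0.01984 + 0.00124 = 0.10583

0.1058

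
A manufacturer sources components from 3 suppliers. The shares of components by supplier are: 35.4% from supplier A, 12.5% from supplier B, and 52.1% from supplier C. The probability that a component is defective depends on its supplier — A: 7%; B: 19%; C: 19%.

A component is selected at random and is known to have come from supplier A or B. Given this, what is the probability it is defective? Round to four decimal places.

Let S = {A, B}.
P(S) = 0.354 + 0.125 = 0.479.
P(D ∩ S) = 0.07·0.354 + 0.19·0.125 = 0.02478 + 0.02375 = 0.04853.
P(D | S) = 0.04853 / 0.479 = 0.101315…

P(D|S) ≈ 0.1013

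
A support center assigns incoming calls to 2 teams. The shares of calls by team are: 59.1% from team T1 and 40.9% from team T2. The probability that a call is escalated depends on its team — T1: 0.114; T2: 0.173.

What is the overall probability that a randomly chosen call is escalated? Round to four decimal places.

P(E) = P(E|T1)·P(T1) + P(E|T2)·P(T2)
      = 0.114·0.591 + 0.173·0.409
      = 0.067374 + 0.070757 = 0.138131

P(E) ≈ 0.1381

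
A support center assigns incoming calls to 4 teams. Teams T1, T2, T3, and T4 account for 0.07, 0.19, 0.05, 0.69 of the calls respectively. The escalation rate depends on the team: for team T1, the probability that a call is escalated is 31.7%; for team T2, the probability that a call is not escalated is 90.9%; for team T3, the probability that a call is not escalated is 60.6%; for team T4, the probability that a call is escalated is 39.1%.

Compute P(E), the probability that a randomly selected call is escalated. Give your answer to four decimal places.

P(E|T2) = 1 − 0.909 = 0.091.
P(E|T3) = 1 − 0.606 = 0.394.
Using total probability over the partition,
P(E) = P(E|T1)·P(T1) + P(E|T2)·P(T2) + P(E|T3)·P(T3) + P(E|T4)·P(T4)
      = 0.317·0.07 + 0.091·0.19 + 0.394·0.05 + 0.391·0.69
      = 0.02219 + 0.01729 + 0.0197 + 0.26979 = 0.32897

P(E) ≈ 0.3290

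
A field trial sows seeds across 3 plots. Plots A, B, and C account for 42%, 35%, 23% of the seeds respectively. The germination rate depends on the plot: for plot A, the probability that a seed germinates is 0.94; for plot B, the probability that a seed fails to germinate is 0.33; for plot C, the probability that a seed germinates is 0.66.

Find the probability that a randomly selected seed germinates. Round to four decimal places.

P(G) ≈ 0.7811

P(G|B) = 1 − 0.33 = 0.67.
P(G) = P(G|A)·P(A) + P(G|B)·P(B) + P(G|C)·P(C)
      = 0.94·0.42 + 0.67·0.35 + 0.66·0.23
      = 0.3948 + 0.2345 + 0.1518 = 0.7811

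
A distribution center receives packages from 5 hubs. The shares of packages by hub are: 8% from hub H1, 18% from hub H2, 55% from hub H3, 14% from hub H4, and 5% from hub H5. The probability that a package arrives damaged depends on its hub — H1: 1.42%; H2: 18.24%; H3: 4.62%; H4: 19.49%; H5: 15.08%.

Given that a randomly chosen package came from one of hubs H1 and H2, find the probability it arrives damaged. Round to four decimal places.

Let S = {H1, H2}.
P(S) = 0.08 + 0.18 = 0.26.
P(D ∩ S) = 0.0142·0.08 + 0.1824·0.18 = 0.001136 + 0.032832 = 0.033968.
P(D | S) = 0.033968 / 0.26 = 0.130646…

0.1306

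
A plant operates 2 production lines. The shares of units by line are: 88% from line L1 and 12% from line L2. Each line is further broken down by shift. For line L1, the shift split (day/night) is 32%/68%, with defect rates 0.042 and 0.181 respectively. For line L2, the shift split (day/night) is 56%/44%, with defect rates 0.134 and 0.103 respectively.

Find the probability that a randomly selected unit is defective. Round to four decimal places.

P(D|L1) = 0.32·0.042 + 0.68·0.181 = 0.01344 + 0.12308 = 0.13652
P(D|L2) = 0.56·0.134 + 0.44·0.103 = 0.07504 + 0.04532 = 0.12036
By total probability over the outer partition,
P(D) = 0.88·0.13652 + 0.12·0.12036
      = 0.1201376 + 0.0144432 = 0.1345808

0.1346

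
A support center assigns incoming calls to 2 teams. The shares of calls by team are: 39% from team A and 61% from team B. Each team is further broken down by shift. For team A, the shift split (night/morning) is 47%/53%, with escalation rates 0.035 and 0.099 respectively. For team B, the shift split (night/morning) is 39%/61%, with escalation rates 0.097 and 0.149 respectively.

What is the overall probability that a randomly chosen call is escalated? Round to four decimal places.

P(E|A) = 0.47·0.035 + 0.53·0.099 = 0.01645 + 0.05247 = 0.06892
P(E|B) = 0.39·0.097 + 0.61·0.149 = 0.03783 + 0.09089 = 0.12872
Then overall,
P(E) = 0.39·0.06892 + 0.61·0.12872
      = 0.0268788 + 0.0785192 = 0.105398

0.1054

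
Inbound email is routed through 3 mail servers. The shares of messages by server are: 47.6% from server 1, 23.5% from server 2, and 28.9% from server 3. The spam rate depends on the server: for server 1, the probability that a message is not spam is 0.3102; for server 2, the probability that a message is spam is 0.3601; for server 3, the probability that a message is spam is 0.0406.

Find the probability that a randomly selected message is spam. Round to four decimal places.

P(S|1) = 1 − 0.3102 = 0.6898.
Summing over the partition,
P(S) = P(S|1)·P(1) + P(S|2)·P(2) + P(S|3)·P(3)
      = 0.6898·0.476 + 0.3601·0.235 + 0.0406·0.289
      = 0.3283448 + 0.0846235 + 0.0117334 = 0.4247017

0.4247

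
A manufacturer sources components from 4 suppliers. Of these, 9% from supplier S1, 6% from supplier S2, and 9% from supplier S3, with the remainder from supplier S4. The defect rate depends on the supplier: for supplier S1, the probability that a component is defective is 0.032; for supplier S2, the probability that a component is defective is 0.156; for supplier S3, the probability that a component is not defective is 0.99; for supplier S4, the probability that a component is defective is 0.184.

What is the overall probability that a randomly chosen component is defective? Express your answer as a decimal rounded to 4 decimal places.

0.1530

P(S4) = 1 − (0.09 + 0.06 + 0.09) = 0.76.
P(D|S3) = 1 − 0.99 = 0.01.
P(D) = P(D|S1)·P(S1) + P(D|S2)·P(S2) + P(D|S3)·P(S3) + P(D|S4)·P(S4)
      = 0.032·0.09 + 0.156·0.06 + 0.01·0.09 + 0.184·0.76
      = 0.00288 + 0.00936 + 0.0009 + 0.13984 = 0.15298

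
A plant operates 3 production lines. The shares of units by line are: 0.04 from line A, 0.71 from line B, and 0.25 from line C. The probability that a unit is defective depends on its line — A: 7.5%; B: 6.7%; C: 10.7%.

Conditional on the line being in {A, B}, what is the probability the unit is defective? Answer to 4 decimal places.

P(D|S) ≈ 0.0674

Let S = {A, B}.
P(S) = 0.04 + 0.71 = 0.75.
P(D ∩ S) = 0.075·0.04 + 0.067·0.71 = 0.003 + 0.04757 = 0.05057.
P(D | S) = 0.05057 / 0.75 = 0.067427…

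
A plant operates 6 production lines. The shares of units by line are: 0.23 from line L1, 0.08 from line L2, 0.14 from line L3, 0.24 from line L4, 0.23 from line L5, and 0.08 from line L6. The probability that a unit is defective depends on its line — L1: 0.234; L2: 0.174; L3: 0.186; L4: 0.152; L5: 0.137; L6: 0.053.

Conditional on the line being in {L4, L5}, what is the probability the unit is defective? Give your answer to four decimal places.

0.1447

Let S = {L4, L5}.
P(S) = 0.24 + 0.23 = 0.47.
P(D ∩ S) = 0.152·0.24 + 0.137·0.23 = 0.03648 + 0.03151 = 0.06799.
P(D | S) = 0.06799 / 0.47 = 0.144660…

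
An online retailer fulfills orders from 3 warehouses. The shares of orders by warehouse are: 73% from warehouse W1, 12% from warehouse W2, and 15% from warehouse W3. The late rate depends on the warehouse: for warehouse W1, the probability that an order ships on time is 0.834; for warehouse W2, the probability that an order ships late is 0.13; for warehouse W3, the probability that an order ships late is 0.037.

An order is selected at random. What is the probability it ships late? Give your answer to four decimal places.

P(L) ≈ 0.1423

P(L|W1) = 1 − 0.834 = 0.166.
P(L) = P(L|W1)·P(W1) + P(L|W2)·P(W2) + P(L|W3)·P(W3)
      = 0.166·0.73 + 0.13·0.12 + 0.037·0.15
      = 0.12118 + 0.0156 + 0.00555 = 0.14233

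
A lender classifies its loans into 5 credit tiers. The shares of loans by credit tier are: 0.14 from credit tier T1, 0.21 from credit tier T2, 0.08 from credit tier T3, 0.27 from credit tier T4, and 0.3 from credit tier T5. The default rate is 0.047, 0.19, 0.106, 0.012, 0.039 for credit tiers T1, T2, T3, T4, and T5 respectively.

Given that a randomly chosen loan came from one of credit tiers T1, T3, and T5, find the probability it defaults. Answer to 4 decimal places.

Let S = {T1, T3, T5}.
P(S) = 0.14 + 0.08 + 0.3 = 0.52.
P(D ∩ S) = 0.047·0.14 + 0.106·0.08 + 0.039·0.3 = 0.00658 + 0.00848 + 0.0117 = 0.02676.
P(D | S) = 0.02676 / 0.52 = 0.051462…

0.0515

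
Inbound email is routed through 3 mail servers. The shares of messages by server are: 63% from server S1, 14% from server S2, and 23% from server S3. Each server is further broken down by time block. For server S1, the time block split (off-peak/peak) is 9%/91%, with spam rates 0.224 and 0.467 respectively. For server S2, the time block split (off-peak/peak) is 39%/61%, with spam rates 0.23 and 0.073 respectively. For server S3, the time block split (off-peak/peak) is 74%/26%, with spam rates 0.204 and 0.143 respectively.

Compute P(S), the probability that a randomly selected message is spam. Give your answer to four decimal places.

0.3425

P(S|S1) = 0.09·0.224 + 0.91·0.467 = 0.02016 + 0.42497 = 0.44513
P(S|S2) = 0.39·0.23 + 0.61·0.073 = 0.0897 + 0.04453 = 0.13423
P(S|S3) = 0.74·0.204 + 0.26·0.143 = 0.15096 + 0.03718 = 0.18814
Then overall,
P(S) = 0.63·0.44513 + 0.14·0.13423 + 0.23·0.18814
      = 0.2804319 + 0.0187922 + 0.0432722 = 0.3424963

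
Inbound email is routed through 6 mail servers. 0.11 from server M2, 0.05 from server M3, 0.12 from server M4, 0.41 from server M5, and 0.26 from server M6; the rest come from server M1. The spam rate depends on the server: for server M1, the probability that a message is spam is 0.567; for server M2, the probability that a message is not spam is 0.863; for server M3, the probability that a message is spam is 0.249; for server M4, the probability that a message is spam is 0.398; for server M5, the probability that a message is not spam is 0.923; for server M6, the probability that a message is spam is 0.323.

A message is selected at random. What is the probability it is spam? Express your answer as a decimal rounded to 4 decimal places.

P(M1) = 1 − (0.11 + 0.05 + 0.12 + 0.41 + 0.26) = 0.05.
P(S|M2) = 1 − 0.863 = 0.137.
P(S|M5) = 1 − 0.923 = 0.077.
Summing over the partition,
P(S) = P(S|M1)·P(M1) + P(S|M2)·P(M2) + P(S|M3)·P(M3) + P(S|M4)·P(M4) + P(S|M5)·P(M5) + P(S|M6)·P(M6)
      = 0.567·0.05 + 0.137·0.11 + 0.249·0.05 + 0.398·0.12 + 0.077·0.41 + 0.323·0.26
      = 0.02835 + 0.01507 + 0.01245 + 0.04776 + 0.03157 + 0.08398 = 0.21918

P(S) ≈ 0.2192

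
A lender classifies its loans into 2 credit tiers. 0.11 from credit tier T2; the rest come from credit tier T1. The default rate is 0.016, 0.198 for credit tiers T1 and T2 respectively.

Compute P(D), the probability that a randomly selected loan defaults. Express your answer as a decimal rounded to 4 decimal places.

P(T1) = 1 − (0.11) = 0.89.
Summing over the partition,
P(D) = P(D|T1)·P(T1) + P(D|T2)·P(T2)
      = 0.016·0.89 + 0.198·0.11
      = 0.01424 + 0.02178 = 0.03602

P(D) ≈ 0.0360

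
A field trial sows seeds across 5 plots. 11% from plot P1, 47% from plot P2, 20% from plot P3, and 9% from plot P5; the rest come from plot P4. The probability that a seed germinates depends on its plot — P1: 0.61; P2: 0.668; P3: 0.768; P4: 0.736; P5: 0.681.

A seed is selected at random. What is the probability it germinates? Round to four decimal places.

P(P4) = 1 − (0.11 + 0.47 + 0.2 + 0.09) = 0.13.
P(G) = P(G|P1)·P(P1) + P(G|P2)·P(P2) + P(G|P3)·P(P3) + P(G|P4)·P(P4) + P(G|P5)·P(P5)
      = 0.61·0.11 + 0.668·0.47 + 0.768·0.2 + 0.736·0.13 + 0.681·0.09
      = 0.0671 + 0.31396 + 0.1536 + 0.09568 + 0.06129 = 0.69163

0.6916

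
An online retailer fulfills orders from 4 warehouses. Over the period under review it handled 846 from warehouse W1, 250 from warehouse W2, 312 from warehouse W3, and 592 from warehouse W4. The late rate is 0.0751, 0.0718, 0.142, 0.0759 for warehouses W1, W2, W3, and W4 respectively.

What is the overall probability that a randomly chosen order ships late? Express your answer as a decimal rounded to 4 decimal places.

Total: 846 + 250 + 312 + 592 = 2000.
P(W1) = 846/2000 = 0.423. P(W2) = 250/2000 = 0.125. P(W3) = 312/2000 = 0.156. P(W4) = 592/2000 = 0.296.
Summing over the partition,
P(L) = P(L|W1)·P(W1) + P(L|W2)·P(W2) + P(L|W3)·P(W3) + P(L|W4)·P(W4)
      = 0.0751·0.423 + 0.0718·0.125 + 0.142·0.156 + 0.0759·0.296
      = 0.0317673 + 0.008975 + 0.022152 + 0.0224664 = 0.0853607

0.0854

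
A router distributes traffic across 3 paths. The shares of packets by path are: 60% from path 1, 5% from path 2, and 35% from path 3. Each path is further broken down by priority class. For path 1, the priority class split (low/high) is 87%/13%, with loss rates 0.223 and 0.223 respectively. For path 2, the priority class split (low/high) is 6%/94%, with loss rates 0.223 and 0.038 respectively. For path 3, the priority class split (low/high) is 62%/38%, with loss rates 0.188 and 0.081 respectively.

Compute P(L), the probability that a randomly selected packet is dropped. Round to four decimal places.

0.1878

P(L|1) = 0.87·0.223 + 0.13·0.223 = 0.19401 + 0.02899 = 0.223
P(L|2) = 0.06·0.223 + 0.94·0.038 = 0.01338 + 0.03572 = 0.0491
P(L|3) = 0.62·0.188 + 0.38·0.081 = 0.11656 + 0.03078 = 0.14734
By total probability over the outer partition,
P(L) = 0.6·0.223 + 0.05·0.0491 + 0.35·0.14734
      = 0.1338 + 0.002455 + 0.051569 = 0.187824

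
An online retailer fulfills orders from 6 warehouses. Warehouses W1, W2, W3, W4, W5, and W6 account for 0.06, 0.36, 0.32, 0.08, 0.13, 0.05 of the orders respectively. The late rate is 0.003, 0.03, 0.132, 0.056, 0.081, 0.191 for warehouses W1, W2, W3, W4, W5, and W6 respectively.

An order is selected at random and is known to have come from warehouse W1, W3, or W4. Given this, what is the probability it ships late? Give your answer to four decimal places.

Let S = {W1, W3, W4}.
P(S) = 0.06 + 0.32 + 0.08 = 0.46.
P(L ∩ S) = 0.003·0.06 + 0.132·0.32 + 0.056·0.08 = 0.00018 + 0.04224 + 0.00448 = 0.0469.
P(L | S) = 0.0469 / 0.46 = 0.101957…

P(L|S) ≈ 0.1020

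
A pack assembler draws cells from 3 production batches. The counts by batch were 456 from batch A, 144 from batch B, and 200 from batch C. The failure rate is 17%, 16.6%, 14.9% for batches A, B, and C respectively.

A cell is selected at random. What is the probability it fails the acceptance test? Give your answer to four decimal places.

Total: 456 + 144 + 200 = 800.
P(A) = 456/800 = 0.57. P(B) = 144/800 = 0.18. P(C) = 200/800 = 0.25.
P(F) = P(F|A)·P(A) + P(F|B)·P(B) + P(F|C)·P(C)
      = 0.17·0.57 + 0.166·0.18 + 0.149·0.25
      = 0.0969 + 0.02988 + 0.03725 = 0.16403

0.1640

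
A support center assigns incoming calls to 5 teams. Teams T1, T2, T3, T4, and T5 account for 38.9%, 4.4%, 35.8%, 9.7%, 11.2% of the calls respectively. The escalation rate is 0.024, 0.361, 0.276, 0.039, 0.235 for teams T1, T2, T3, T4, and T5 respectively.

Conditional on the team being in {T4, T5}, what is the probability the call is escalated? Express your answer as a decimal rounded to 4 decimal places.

Let S = {T4, T5}.
P(S) = 0.097 + 0.112 = 0.209.
P(E ∩ S) = 0.039·0.097 + 0.235·0.112 = 0.003783 + 0.02632 = 0.030103.
P(E | S) = 0.030103 / 0.209 = 0.144033…

P(E|S) ≈ 0.1440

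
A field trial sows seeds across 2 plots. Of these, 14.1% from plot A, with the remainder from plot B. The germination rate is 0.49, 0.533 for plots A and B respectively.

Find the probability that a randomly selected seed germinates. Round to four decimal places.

P(G) ≈ 0.5269

P(B) = 1 − (0.141) = 0.859.
By the law of total probability,
P(G) = P(G|A)·P(A) + P(G|B)·P(B)
      = 0.49·0.141 + 0.533·0.859
      = 0.06909 + 0.457847 = 0.526937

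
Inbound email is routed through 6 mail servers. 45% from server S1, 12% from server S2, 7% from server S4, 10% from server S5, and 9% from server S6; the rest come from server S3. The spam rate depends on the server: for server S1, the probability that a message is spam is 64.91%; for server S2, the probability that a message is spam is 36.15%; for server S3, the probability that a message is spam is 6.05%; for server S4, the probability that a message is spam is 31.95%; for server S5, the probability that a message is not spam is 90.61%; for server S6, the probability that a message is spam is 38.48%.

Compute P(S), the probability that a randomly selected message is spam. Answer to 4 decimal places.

P(S3) = 1 − (0.45 + 0.12 + 0.07 + 0.1 + 0.09) = 0.17.
P(S|S5) = 1 − 0.9061 = 0.0939.
P(S) = P(S|S1)·P(S1) + P(S|S2)·P(S2) + P(S|S3)·P(S3) + P(S|S4)·P(S4) + P(S|S5)·P(S5) + P(S|S6)·P(S6)
      = 0.6491·0.45 + 0.3615·0.12 + 0.0605·0.17 + 0.3195·0.07 + 0.0939·0.1 + 0.3848·0.09
      = 0.292095 + 0.04338 + 0.010285 + 0.022365 + 0.00939 + 0.034632 = 0.412147

0.4121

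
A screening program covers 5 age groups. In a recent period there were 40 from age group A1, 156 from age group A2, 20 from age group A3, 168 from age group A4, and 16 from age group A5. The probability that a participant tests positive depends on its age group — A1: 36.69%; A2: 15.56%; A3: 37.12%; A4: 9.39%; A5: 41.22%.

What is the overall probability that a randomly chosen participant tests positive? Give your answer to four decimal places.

P(T) ≈ 0.1719

Total: 40 + 156 + 20 + 168 + 16 = 400.
P(A1) = 40/400 = 0.1. P(A2) = 156/400 = 0.39. P(A3) = 20/400 = 0.05. P(A4) = 168/400 = 0.42. P(A5) = 16/400 = 0.04.
Using total probability over the partition,
P(T) = P(T|A1)·P(A1) + P(T|A2)·P(A2) + P(T|A3)·P(A3) + P(T|A4)·P(A4) + P(T|A5)·P(A5)
      = 0.3669·0.1 + 0.1556·0.39 + 0.3712·0.05 + 0.0939·0.42 + 0.4122·0.04
      = 0.03669 + 0.060684 + 0.01856 + 0.039438 + 0.016488 = 0.17186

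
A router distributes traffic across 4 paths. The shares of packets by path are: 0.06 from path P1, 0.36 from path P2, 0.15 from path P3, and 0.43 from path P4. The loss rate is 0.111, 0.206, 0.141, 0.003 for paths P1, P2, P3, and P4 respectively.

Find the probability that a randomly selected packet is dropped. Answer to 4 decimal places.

P(L) = P(L|P1)·P(P1) + P(L|P2)·P(P2) + P(L|P3)·P(P3) + P(L|P4)·P(P4)
      = 0.111·0.06 + 0.206·0.36 + 0.141·0.15 + 0.003·0.43
      = 0.00666 + 0.07416 + 0.02115 + 0.00129 = 0.10326

P(L) ≈ 0.1033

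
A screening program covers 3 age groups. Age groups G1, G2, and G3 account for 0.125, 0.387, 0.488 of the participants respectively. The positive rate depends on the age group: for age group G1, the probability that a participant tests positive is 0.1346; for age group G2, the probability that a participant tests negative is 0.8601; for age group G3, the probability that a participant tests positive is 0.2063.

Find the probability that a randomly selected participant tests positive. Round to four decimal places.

0.1716

P(T|G2) = 1 − 0.8601 = 0.1399.
Summing over the partition,
P(T) = P(T|G1)·P(G1) + P(T|G2)·P(G2) + P(T|G3)·P(G3)
      = 0.1346·0.125 + 0.1399·0.387 + 0.2063·0.488
      = 0.016825 + 0.0541413 + 0.1006744 = 0.1716407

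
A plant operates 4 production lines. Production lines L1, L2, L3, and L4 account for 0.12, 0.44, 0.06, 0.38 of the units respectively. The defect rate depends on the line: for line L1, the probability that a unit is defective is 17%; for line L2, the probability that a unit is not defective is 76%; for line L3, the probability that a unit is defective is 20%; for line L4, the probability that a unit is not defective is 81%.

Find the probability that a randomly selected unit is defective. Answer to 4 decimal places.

P(D|L2) = 1 − 0.76 = 0.24.
P(D|L4) = 1 − 0.81 = 0.19.
P(D) = P(D|L1)·P(L1) + P(D|L2)·P(L2) + P(D|L3)·P(L3) + P(D|L4)·P(L4)
      = 0.17·0.12 + 0.24·0.44 + 0.2·0.06 + 0.19·0.38
      = 0.0204 + 0.1056 + 0.012 + 0.0722 = 0.2102

P(D) ≈ 0.2102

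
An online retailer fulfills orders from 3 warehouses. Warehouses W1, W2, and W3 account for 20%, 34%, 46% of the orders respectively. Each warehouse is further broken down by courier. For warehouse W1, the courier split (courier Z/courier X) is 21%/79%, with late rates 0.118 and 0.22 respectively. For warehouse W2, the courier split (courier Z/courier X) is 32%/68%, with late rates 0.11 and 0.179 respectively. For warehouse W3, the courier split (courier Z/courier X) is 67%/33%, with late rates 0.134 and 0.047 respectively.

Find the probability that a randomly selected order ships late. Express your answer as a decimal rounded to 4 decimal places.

P(L|W1) = 0.21·0.118 + 0.79·0.22 = 0.02478 + 0.1738 = 0.19858
P(L|W2) = 0.32·0.11 + 0.68·0.179 = 0.0352 + 0.12172 = 0.15692
P(L|W3) = 0.67·0.134 + 0.33·0.047 = 0.08978 + 0.01551 = 0.10529
Then overall,
P(L) = 0.2·0.19858 + 0.34·0.15692 + 0.46·0.10529
      = 0.039716 + 0.0533528 + 0.0484334 = 0.1415022

P(L) ≈ 0.1415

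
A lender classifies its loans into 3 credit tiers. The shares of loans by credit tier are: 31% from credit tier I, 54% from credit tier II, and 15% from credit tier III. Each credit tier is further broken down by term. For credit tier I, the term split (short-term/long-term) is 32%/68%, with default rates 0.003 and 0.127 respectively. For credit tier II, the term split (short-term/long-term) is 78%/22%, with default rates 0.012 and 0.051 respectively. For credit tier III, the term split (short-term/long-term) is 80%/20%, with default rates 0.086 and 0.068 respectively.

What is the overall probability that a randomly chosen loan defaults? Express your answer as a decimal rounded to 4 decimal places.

P(D|I) = 0.32·0.003 + 0.68·0.127 = 0.00096 + 0.08636 = 0.08732
P(D|II) = 0.78·0.012 + 0.22·0.051 = 0.00936 + 0.01122 = 0.02058
P(D|III) = 0.8·0.086 + 0.2·0.068 = 0.0688 + 0.0136 = 0.0824
Then overall,
P(D) = 0.31·0.08732 + 0.54·0.02058 + 0.15·0.0824
      = 0.0270692 + 0.0111132 + 0.01236 = 0.0505424

0.0505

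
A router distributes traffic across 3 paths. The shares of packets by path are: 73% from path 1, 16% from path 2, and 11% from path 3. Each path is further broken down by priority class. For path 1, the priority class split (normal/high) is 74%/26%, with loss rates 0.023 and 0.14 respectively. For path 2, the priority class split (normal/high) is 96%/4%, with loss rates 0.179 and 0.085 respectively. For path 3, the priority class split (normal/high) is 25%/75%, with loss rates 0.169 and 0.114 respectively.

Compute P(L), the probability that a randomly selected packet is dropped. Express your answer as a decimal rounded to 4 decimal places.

P(L) ≈ 0.0811

P(L|1) = 0.74·0.023 + 0.26·0.14 = 0.01702 + 0.0364 = 0.05342
P(L|2) = 0.96·0.179 + 0.04·0.085 = 0.17184 + 0.0034 = 0.17524
P(L|3) = 0.25·0.169 + 0.75·0.114 = 0.04225 + 0.0855 = 0.12775
By total probability over the outer partition,
P(L) = 0.73·0.05342 + 0.16·0.17524 + 0.11·0.12775
      = 0.0389966 + 0.0280384 + 0.0140525 = 0.0810875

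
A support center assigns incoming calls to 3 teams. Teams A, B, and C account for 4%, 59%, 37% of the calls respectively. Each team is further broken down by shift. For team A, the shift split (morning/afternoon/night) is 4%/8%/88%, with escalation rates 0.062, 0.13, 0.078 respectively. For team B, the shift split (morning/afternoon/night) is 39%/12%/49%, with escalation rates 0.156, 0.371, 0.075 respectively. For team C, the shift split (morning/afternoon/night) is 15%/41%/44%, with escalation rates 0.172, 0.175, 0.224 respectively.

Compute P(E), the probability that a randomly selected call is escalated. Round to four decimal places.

0.1597

P(E|A) = 0.04·0.062 + 0.08·0.13 + 0.88·0.078 = 0.00248 + 0.0104 + 0.06864 = 0.08152
P(E|B) = 0.39·0.156 + 0.12·0.371 + 0.49·0.075 = 0.06084 + 0.04452 + 0.03675 = 0.14211
P(E|C) = 0.15·0.172 + 0.41·0.175 + 0.44·0.224 = 0.0258 + 0.07175 + 0.09856 = 0.19611
By total probability over the outer partition,
P(E) = 0.04·0.08152 + 0.59·0.14211 + 0.37·0.19611
      = 0.0032608 + 0.0838449 + 0.0725607 = 0.1596664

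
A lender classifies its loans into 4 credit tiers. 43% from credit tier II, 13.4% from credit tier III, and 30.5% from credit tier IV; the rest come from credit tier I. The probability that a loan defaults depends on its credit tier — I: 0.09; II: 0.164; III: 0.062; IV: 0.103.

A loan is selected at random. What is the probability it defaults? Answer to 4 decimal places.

P(I) = 1 − (0.43 + 0.134 + 0.305) = 0.131.
Using total probability over the partition,
P(D) = P(D|I)·P(I) + P(D|II)·P(II) + P(D|III)·P(III) + P(D|IV)·P(IV)
      = 0.09·0.131 + 0.164·0.43 + 0.062·0.134 + 0.103·0.305
      = 0.01179 + 0.07052 + 0.008308 + 0.031415 = 0.122033

P(D) ≈ 0.1220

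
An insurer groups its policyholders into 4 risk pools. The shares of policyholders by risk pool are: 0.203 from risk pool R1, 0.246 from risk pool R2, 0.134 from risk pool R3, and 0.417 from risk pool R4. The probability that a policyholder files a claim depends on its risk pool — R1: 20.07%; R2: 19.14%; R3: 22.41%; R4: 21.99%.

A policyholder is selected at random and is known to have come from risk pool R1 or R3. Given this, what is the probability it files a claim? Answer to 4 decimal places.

P(C|S) ≈ 0.2100

Let S = {R1, R3}.
P(S) = 0.203 + 0.134 = 0.337.
P(C ∩ S) = 0.2007·0.203 + 0.2241·0.134 = 0.0407421 + 0.0300294 = 0.0707715.
P(C | S) = 0.0707715 / 0.337 = 0.210004…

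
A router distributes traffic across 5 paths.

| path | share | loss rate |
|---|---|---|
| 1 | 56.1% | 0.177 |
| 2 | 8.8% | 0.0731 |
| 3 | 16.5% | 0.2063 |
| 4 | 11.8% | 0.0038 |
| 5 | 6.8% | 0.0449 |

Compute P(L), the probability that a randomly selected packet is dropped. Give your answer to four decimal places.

Using total probability over the partition,
P(L) = P(L|1)·P(1) + P(L|2)·P(2) + P(L|3)·P(3) + P(L|4)·P(4) + P(L|5)·P(5)
      = 0.177·0.561 + 0.0731·0.088 + 0.2063·0.165 + 0.0038·0.118 + 0.0449·0.068
      = 0.099297 + 0.0064328 + 0.0340395 + 0.0004484 + 0.0030532 = 0.1432709

0.1433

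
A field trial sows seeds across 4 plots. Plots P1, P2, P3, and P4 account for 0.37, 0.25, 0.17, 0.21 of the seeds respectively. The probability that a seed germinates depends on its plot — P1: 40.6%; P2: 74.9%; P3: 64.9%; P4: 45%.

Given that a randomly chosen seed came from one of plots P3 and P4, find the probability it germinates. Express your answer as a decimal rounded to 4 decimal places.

P(G|S) ≈ 0.5390

Let S = {P3, P4}.
P(S) = 0.17 + 0.21 = 0.38.
P(G ∩ S) = 0.649·0.17 + 0.45·0.21 = 0.11033 + 0.0945 = 0.20483.
P(G | S) = 0.20483 / 0.38 = 0.539026…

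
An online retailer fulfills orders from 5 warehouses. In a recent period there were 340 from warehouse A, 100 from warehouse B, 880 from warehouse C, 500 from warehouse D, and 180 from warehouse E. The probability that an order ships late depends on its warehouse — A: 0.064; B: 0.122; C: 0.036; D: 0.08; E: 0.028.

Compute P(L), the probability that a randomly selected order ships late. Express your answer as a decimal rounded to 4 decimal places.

Total: 340 + 100 + 880 + 500 + 180 = 2000.
P(A) = 340/2000 = 0.17. P(B) = 100/2000 = 0.05. P(C) = 880/2000 = 0.44. P(D) = 500/2000 = 0.25. P(E) = 180/2000 = 0.09.
Using total probability over the partition,
P(L) = P(L|A)·P(A) + P(L|B)·P(B) + P(L|C)·P(C) + P(L|D)·P(D) + P(L|E)·P(E)
      = 0.064·0.17 + 0.122·0.05 + 0.036·0.44 + 0.08·0.25 + 0.028·0.09
      = 0.01088 + 0.0061 + 0.01584 + 0.02 + 0.00252 = 0.05534

0.0553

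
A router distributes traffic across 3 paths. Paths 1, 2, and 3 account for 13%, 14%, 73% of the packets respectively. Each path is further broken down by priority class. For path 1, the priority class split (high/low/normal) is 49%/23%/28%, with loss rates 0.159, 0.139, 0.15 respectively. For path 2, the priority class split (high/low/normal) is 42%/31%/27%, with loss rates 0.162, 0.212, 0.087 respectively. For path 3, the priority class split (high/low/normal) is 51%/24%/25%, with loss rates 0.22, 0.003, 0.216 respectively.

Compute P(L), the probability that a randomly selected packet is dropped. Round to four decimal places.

P(L) ≈ 0.1636

P(L|1) = 0.49·0.159 + 0.23·0.139 + 0.28·0.15 = 0.07791 + 0.03197 + 0.042 = 0.15188
P(L|2) = 0.42·0.162 + 0.31·0.212 + 0.27·0.087 = 0.06804 + 0.06572 + 0.02349 = 0.15725
P(L|3) = 0.51·0.22 + 0.24·0.003 + 0.25·0.216 = 0.1122 + 0.00072 + 0.054 = 0.16692
By total probability over the outer partition,
P(L) = 0.13·0.15188 + 0.14·0.15725 + 0.73·0.16692
      = 0.0197444 + 0.022015 + 0.1218516 = 0.163611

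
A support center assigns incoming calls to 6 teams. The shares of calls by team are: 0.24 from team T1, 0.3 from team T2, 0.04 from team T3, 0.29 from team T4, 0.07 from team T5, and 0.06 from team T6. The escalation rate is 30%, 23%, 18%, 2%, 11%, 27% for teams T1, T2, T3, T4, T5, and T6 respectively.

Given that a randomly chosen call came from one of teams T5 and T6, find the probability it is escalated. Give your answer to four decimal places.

P(E|S) ≈ 0.1838

Let S = {T5, T6}.
P(S) = 0.07 + 0.06 = 0.13.
P(E ∩ S) = 0.11·0.07 + 0.27·0.06 = 0.0077 + 0.0162 = 0.0239.
P(E | S) = 0.0239 / 0.13 = 0.183846…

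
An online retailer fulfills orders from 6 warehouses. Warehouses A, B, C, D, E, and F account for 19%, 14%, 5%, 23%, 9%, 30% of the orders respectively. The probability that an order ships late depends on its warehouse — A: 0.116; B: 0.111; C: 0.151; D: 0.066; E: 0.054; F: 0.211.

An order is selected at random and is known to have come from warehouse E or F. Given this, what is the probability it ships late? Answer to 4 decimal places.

Let S = {E, F}.
P(S) = 0.09 + 0.3 = 0.39.
P(L ∩ S) = 0.054·0.09 + 0.211·0.3 = 0.00486 + 0.0633 = 0.06816.
P(L | S) = 0.06816 / 0.39 = 0.174769…

0.1748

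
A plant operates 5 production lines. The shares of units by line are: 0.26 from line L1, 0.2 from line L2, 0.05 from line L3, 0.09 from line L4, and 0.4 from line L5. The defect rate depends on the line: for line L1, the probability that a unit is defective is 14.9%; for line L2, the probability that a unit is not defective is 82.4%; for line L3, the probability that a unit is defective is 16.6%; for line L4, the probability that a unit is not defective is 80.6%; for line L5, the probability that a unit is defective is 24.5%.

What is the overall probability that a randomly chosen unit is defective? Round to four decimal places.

P(D|L2) = 1 − 0.824 = 0.176.
P(D|L4) = 1 − 0.806 = 0.194.
Using total probability over the partition,
P(D) = P(D|L1)·P(L1) + P(D|L2)·P(L2) + P(D|L3)·P(L3) + P(D|L4)·P(L4) + P(D|L5)·P(L5)
      = 0.149·0.26 + 0.176·0.2 + 0.166·0.05 + 0.194·0.09 + 0.245·0.4
      = 0.03874 + 0.0352 + 0.0083 + 0.01746 + 0.098 = 0.1977

0.1977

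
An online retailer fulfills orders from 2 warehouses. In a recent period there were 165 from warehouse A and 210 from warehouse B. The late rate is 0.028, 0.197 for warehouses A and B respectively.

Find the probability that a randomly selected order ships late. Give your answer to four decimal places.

0.1226

Total: 165 + 210 = 375.
P(A) = 165/375 = 0.44. P(B) = 210/375 = 0.56.
Using total probability over the partition,
P(L) = P(L|A)·P(A) + P(L|B)·P(B)
      = 0.028·0.44 + 0.197·0.56
      = 0.01232 + 0.11032 = 0.12264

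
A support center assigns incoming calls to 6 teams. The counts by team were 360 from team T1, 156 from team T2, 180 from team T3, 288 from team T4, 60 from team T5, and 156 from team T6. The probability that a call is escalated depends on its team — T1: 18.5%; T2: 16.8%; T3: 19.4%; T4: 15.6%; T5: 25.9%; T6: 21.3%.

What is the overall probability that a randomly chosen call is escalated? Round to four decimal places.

Total: 360 + 156 + 180 + 288 + 60 + 156 = 1200.
P(T1) = 360/1200 = 0.3. P(T2) = 156/1200 = 0.13. P(T3) = 180/1200 = 0.15. P(T4) = 288/1200 = 0.24. P(T5) = 60/1200 = 0.05. P(T6) = 156/1200 = 0.13.
P(E) = P(E|T1)·P(T1) + P(E|T2)·P(T2) + P(E|T3)·P(T3) + P(E|T4)·P(T4) + P(E|T5)·P(T5) + P(E|T6)·P(T6)
      = 0.185·0.3 + 0.168·0.13 + 0.194·0.15 + 0.156·0.24 + 0.259·0.05 + 0.213·0.13
      = 0.0555 + 0.02184 + 0.0291 + 0.03744 + 0.01295 + 0.02769 = 0.18452

P(E) ≈ 0.1845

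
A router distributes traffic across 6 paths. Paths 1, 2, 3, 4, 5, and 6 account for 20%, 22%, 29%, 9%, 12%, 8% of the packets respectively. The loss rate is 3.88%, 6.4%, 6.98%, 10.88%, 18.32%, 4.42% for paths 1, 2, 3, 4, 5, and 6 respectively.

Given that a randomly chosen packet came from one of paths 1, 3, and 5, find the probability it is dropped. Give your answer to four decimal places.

0.0819

Let S = {1, 3, 5}.
P(S) = 0.2 + 0.29 + 0.12 = 0.61.
P(L ∩ S) = 0.0388·0.2 + 0.0698·0.29 + 0.1832·0.12 = 0.00776 + 0.020242 + 0.021984 = 0.049986.
P(L | S) = 0.049986 / 0.61 = 0.081944…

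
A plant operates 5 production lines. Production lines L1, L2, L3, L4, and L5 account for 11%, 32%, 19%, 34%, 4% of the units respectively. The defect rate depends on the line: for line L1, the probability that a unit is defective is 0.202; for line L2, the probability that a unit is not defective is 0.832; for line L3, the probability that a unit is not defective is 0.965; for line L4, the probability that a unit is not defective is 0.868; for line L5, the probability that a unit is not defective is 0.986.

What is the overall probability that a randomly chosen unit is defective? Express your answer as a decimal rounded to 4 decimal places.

0.1281

P(D|L2) = 1 − 0.832 = 0.168.
P(D|L3) = 1 − 0.965 = 0.035.
P(D|L4) = 1 − 0.868 = 0.132.
P(D|L5) = 1 − 0.986 = 0.014.
Summing over the partition,
P(D) = P(D|L1)·P(L1) + P(D|L2)·P(L2) + P(D|L3)·P(L3) + P(D|L4)·P(L4) + P(D|L5)·P(L5)
      = 0.202·0.11 + 0.168·0.32 + 0.035·0.19 + 0.132·0.34 + 0.014·0.04
      = 0.02222 + 0.05376 + 0.00665 + 0.04488 + 0.00056 = 0.12807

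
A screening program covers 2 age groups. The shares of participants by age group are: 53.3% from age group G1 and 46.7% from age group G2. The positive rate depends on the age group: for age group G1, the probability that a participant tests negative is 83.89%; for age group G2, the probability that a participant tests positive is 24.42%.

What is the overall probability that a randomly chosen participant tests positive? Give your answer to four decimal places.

P(T|G1) = 1 − 0.8389 = 0.1611.
By the law of total probability,
P(T) = P(T|G1)·P(G1) + P(T|G2)·P(G2)
      = 0.1611·0.533 + 0.2442·0.467
      = 0.0858663 + 0.1140414 = 0.1999077

0.1999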